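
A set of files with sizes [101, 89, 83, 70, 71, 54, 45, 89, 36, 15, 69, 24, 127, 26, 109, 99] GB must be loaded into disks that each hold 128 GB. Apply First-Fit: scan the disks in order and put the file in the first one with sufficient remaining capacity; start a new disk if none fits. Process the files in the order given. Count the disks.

disk 1: place 101 GB, 27 GB left
disk 2: place 89 GB, 39 GB left
disk 3: place 83 GB, 45 GB left
disk 4: place 70 GB, 58 GB left
disk 5: place 71 GB, 57 GB left
disk 4: place 54 GB, 4 GB left
disk 3: place 45 GB, 0 GB left
disk 6: place 89 GB, 39 GB left
disk 2: place 36 GB, 3 GB left
disk 1: place 15 GB, 12 GB left
disk 7: place 69 GB, 59 GB left
disk 5: place 24 GB, 33 GB left
disk 8: place 127 GB, 1 GB left
disk 5: place 26 GB, 7 GB left
disk 9: place 109 GB, 19 GB left
disk 10: place 99 GB, 29 GB left

10 disks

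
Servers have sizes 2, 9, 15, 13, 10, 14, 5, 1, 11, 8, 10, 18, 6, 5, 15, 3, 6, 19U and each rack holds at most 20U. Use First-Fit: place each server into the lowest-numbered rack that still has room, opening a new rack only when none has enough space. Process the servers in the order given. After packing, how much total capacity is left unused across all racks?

rack 1: place 2U, 18U left
rack 1: place 9U, 9U left
rack 2: place 15U, 5U left
rack 3: place 13U, 7U left
rack 4: place 10U, 10U left
rack 5: place 14U, 6U left
rack 1: place 5U, 4U left
rack 1: place 1U, 3U left
rack 6: place 11U, 9U left
rack 4: place 8U, 2U left
rack 7: place 10U, 10U left
rack 8: place 18U, 2U left
rack 3: place 6U, 1U left
rack 2: place 5U, 0U left
rack 9: place 15U, 5U left
rack 1: place 3U, 0U left
rack 5: place 6U, 0U left
rack 10: place 19U, 1U left
10 racks × 20U = 200U; used 170U; unused 30U.

30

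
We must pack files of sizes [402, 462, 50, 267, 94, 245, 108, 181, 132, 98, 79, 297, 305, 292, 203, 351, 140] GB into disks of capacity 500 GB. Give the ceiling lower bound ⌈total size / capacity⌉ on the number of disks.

8

Total size = 402 + 462 + 50 + 267 + 94 + 245 + 108 + 181 + 132 + 98 + 79 + 297 + 305 + 292 + 203 + 351 + 140 = 3706 GB.
⌈3706 / 500⌉ = 8.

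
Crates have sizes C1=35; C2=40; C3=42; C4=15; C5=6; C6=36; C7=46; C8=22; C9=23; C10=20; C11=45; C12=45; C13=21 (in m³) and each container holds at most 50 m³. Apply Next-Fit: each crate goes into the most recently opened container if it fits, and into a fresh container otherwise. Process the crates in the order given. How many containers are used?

11

container 1: place C1 (35 m³), 15 m³ left
container 2: place C2 (40 m³), 10 m³ left
container 3: place C3 (42 m³), 8 m³ left
container 4: place C4 (15 m³), 35 m³ left
container 4: place C5 (6 m³), 29 m³ left
container 5: place C6 (36 m³), 14 m³ left
container 6: place C7 (46 m³), 4 m³ left
container 7: place C8 (22 m³), 28 m³ left
container 7: place C9 (23 m³), 5 m³ left
container 8: place C10 (20 m³), 30 m³ left
container 9: place C11 (45 m³), 5 m³ left
container 10: place C12 (45 m³), 5 m³ left
container 11: place C13 (21 m³), 29 m³ left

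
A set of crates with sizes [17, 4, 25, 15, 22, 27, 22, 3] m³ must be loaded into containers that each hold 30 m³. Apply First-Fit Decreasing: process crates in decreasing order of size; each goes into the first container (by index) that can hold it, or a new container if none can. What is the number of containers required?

Sorted descending: 27, 25, 22, 22, 17, 15, 4, 3.
container 1: place 27 m³, 3 m³ left
container 2: place 25 m³, 5 m³ left
container 3: place 22 m³, 8 m³ left
container 4: place 22 m³, 8 m³ left
container 5: place 17 m³, 13 m³ left
container 6: place 15 m³, 15 m³ left
container 2: place 4 m³, 1 m³ left
container 1: place 3 m³, 0 m³ left

6 containers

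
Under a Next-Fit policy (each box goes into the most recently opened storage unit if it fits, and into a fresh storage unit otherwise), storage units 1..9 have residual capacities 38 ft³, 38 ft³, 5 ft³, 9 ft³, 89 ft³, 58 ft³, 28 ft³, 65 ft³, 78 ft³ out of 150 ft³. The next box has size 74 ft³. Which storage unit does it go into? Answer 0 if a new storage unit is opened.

9

Next-Fit only looks at storage unit 9, which has 78 ft³ free.
74 ft³ fits there.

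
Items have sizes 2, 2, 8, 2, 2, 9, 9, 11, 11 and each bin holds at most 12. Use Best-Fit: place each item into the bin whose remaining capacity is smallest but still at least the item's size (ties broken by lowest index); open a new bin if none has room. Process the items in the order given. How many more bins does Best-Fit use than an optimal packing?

Best-Fit: [2,2,8] [2,2] [9] [9] [11] [11] → 6 bins.
Total size 56; any packing needs at least ⌈56/12⌉ = 5 bins.
An optimal packing achieves that bound: [11] [11] [9,2] [9,2] [8,2,2] → 5 bins.
Excess: 6 − 5 = 1.

1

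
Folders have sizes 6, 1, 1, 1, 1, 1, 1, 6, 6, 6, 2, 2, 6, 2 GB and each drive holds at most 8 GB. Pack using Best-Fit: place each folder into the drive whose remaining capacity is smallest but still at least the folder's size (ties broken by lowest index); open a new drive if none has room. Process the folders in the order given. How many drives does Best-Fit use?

drive 1: place 6 GB, 2 GB left
drive 1: place 1 GB, 1 GB left
drive 1: place 1 GB, 0 GB left
drive 2: place 1 GB, 7 GB left
drive 2: place 1 GB, 6 GB left
drive 2: place 1 GB, 5 GB left
drive 2: place 1 GB, 4 GB left
drive 3: place 6 GB, 2 GB left
drive 4: place 6 GB, 2 GB left
drive 5: place 6 GB, 2 GB left
drive 3: place 2 GB, 0 GB left
drive 4: place 2 GB, 0 GB left
drive 6: place 6 GB, 2 GB left
drive 5: place 2 GB, 0 GB left

6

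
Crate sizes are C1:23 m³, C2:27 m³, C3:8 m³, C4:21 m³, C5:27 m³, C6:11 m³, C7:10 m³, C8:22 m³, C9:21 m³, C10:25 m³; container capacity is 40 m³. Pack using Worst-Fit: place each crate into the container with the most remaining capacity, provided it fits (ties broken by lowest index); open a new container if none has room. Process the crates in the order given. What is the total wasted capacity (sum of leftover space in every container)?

85

C1 (23 m³) → container 1 (remaining 17 m³)
C2 (27 m³) → container 2 (remaining 13 m³)
C3 (8 m³) → container 1 (remaining 9 m³)
C4 (21 m³) → container 3 (remaining 19 m³)
C5 (27 m³) → container 4 (remaining 13 m³)
C6 (11 m³) → container 3 (remaining 8 m³)
C7 (10 m³) → container 2 (remaining 3 m³)
C8 (22 m³) → container 5 (remaining 18 m³)
C9 (21 m³) → container 6 (remaining 19 m³)
C10 (25 m³) → container 7 (remaining 15 m³)
7 containers × 40 m³ = 280 m³; used 195 m³; unused 85 m³.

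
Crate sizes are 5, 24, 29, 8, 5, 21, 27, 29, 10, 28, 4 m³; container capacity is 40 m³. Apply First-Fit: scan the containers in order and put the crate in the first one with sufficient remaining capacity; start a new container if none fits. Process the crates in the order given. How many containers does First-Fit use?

5 m³ → container 1 (remaining 35 m³)
24 m³ → container 1 (remaining 11 m³)
29 m³ → container 2 (remaining 11 m³)
8 m³ → container 1 (remaining 3 m³)
5 m³ → container 2 (remaining 6 m³)
21 m³ → container 3 (remaining 19 m³)
27 m³ → container 4 (remaining 13 m³)
29 m³ → container 5 (remaining 11 m³)
10 m³ → container 3 (remaining 9 m³)
28 m³ → container 6 (remaining 12 m³)
4 m³ → container 2 (remaining 2 m³)

6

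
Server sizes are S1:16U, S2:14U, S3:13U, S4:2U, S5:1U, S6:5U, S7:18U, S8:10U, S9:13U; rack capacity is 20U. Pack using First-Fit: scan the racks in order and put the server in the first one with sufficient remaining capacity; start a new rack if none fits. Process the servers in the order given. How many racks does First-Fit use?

S1 (16U) → rack 1 (remaining 4U)
S2 (14U) → rack 2 (remaining 6U)
S3 (13U) → rack 3 (remaining 7U)
S4 (2U) → rack 1 (remaining 2U)
S5 (1U) → rack 1 (remaining 1U)
S6 (5U) → rack 2 (remaining 1U)
S7 (18U) → rack 4 (remaining 2U)
S8 (10U) → rack 5 (remaining 10U)
S9 (13U) → rack 6 (remaining 7U)

6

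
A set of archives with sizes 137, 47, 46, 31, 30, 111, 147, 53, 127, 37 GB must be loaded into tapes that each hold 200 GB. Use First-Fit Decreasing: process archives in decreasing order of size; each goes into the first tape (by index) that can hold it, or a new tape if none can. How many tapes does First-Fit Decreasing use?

Sorted descending: 147, 137, 127, 111, 53, 47, 46, 37, 31, 30.
tape 1: place 147 GB, 53 GB left
tape 2: place 137 GB, 63 GB left
tape 3: place 127 GB, 73 GB left
tape 4: place 111 GB, 89 GB left
tape 1: place 53 GB, 0 GB left
tape 2: place 47 GB, 16 GB left
tape 3: place 46 GB, 27 GB left
tape 4: place 37 GB, 52 GB left
tape 4: place 31 GB, 21 GB left
tape 5: place 30 GB, 170 GB left

5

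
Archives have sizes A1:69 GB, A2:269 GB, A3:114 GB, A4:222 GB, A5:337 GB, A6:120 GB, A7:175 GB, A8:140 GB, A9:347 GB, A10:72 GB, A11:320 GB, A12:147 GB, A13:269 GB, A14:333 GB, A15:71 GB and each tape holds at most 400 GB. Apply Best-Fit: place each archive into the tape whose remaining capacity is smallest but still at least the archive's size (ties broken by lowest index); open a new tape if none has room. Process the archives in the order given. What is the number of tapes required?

9 tapes

tape 1: place A1 (69 GB), 331 GB left
tape 1: place A2 (269 GB), 62 GB left
tape 2: place A3 (114 GB), 286 GB left
tape 2: place A4 (222 GB), 64 GB left
tape 3: place A5 (337 GB), 63 GB left
tape 4: place A6 (120 GB), 280 GB left
tape 4: place A7 (175 GB), 105 GB left
tape 5: place A8 (140 GB), 260 GB left
tape 6: place A9 (347 GB), 53 GB left
tape 4: place A10 (72 GB), 33 GB left
tape 7: place A11 (320 GB), 80 GB left
tape 5: place A12 (147 GB), 113 GB left
tape 8: place A13 (269 GB), 131 GB left
tape 9: place A14 (333 GB), 67 GB left
tape 7: place A15 (71 GB), 9 GB left
Final tapes: [69,269] [114,222] [337] [120,175,72] [140,147] [347] [320,71] [269] [333].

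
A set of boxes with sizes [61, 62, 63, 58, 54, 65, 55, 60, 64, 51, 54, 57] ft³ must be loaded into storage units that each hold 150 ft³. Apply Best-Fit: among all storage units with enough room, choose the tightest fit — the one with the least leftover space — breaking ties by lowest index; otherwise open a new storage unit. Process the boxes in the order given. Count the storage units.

Put 61 ft³ in storage unit 1; 89 ft³ remain.
Put 62 ft³ in storage unit 1; 27 ft³ remain.
Put 63 ft³ in storage unit 2; 87 ft³ remain.
Put 58 ft³ in storage unit 2; 29 ft³ remain.
Put 54 ft³ in storage unit 3; 96 ft³ remain.
Put 65 ft³ in storage unit 3; 31 ft³ remain.
Put 55 ft³ in storage unit 4; 95 ft³ remain.
Put 60 ft³ in storage unit 4; 35 ft³ remain.
Put 64 ft³ in storage unit 5; 86 ft³ remain.
Put 51 ft³ in storage unit 5; 35 ft³ remain.
Put 54 ft³ in storage unit 6; 96 ft³ remain.
Put 57 ft³ in storage unit 6; 39 ft³ remain.

6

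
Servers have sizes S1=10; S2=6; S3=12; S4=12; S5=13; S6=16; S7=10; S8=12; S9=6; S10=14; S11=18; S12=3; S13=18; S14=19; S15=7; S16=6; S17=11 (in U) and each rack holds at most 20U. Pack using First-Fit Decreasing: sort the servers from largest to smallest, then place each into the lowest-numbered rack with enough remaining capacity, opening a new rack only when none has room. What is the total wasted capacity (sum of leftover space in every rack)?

Sorted descending: 19, 18, 18, 16, 14, 13, 12, 12, 12, 11, 10, 10, 7, 6, 6, 6, 3.
rack 1: place 19U, 1U left
rack 2: place 18U, 2U left
rack 3: place 18U, 2U left
rack 4: place 16U, 4U left
rack 5: place 14U, 6U left
rack 6: place 13U, 7U left
rack 7: place 12U, 8U left
rack 8: place 12U, 8U left
rack 9: place 12U, 8U left
rack 10: place 11U, 9U left
rack 11: place 10U, 10U left
rack 11: place 10U, 0U left
rack 6: place 7U, 0U left
rack 5: place 6U, 0U left
rack 7: place 6U, 2U left
rack 8: place 6U, 2U left
rack 4: place 3U, 1U left
11 racks × 20U = 220U; used 193U; unused 27U.

27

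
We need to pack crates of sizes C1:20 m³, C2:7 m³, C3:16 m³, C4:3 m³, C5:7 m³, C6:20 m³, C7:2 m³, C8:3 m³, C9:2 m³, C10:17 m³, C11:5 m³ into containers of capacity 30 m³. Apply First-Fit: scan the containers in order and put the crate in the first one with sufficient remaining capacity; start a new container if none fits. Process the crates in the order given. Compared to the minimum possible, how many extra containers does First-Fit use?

0

First-Fit: [20,7,3] [16,7,2,3,2] [20,5] [17] → 4 containers.
Total size 102 m³; any packing needs at least ⌈102/30⌉ = 4 containers.
So 4 is already optimal.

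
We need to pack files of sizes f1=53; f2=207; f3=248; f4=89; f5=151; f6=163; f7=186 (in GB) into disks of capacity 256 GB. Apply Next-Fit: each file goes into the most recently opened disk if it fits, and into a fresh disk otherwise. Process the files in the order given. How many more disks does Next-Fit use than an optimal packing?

1

Next-Fit: [53] [207] [248] [89,151] [163] [186] → 6 disks.
Total size 1097 GB; any packing needs at least ⌈1097/256⌉ = 5 disks.
An optimal packing achieves that bound: [248] [207] [186,53] [163,89] [151] → 5 disks.
Excess: 6 − 5 = 1.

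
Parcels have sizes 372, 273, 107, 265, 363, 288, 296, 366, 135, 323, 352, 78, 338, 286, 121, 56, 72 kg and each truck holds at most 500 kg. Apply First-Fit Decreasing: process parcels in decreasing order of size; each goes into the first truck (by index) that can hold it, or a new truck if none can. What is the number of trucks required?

11

Sorted descending: 372, 366, 363, 352, 338, 323, 296, 288, 286, 273, 265, 135, 121, 107, 78, 72, 56.
372 kg → truck 1 (remaining 128 kg)
366 kg → truck 2 (remaining 134 kg)
363 kg → truck 3 (remaining 137 kg)
352 kg → truck 4 (remaining 148 kg)
338 kg → truck 5 (remaining 162 kg)
323 kg → truck 6 (remaining 177 kg)
296 kg → truck 7 (remaining 204 kg)
288 kg → truck 8 (remaining 212 kg)
286 kg → truck 9 (remaining 214 kg)
273 kg → truck 10 (remaining 227 kg)
265 kg → truck 11 (remaining 235 kg)
135 kg → truck 3 (remaining 2 kg)
121 kg → truck 1 (remaining 7 kg)
107 kg → truck 2 (remaining 27 kg)
78 kg → truck 4 (remaining 70 kg)
72 kg → truck 5 (remaining 90 kg)
56 kg → truck 4 (remaining 14 kg)
Final trucks: [372,121] [366,107] [363,135] [352,78,56] [338,72] [323] [296] [288] [286] [273] [265].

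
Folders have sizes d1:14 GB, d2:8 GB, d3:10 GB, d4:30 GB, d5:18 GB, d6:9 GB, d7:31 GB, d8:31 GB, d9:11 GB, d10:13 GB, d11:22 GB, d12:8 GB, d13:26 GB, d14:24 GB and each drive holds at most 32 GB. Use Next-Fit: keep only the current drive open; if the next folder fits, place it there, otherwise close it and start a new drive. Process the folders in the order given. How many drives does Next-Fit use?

drive 1: place d1 (14 GB), 18 GB left
drive 1: place d2 (8 GB), 10 GB left
drive 1: place d3 (10 GB), 0 GB left
drive 2: place d4 (30 GB), 2 GB left
drive 3: place d5 (18 GB), 14 GB left
drive 3: place d6 (9 GB), 5 GB left
drive 4: place d7 (31 GB), 1 GB left
drive 5: place d8 (31 GB), 1 GB left
drive 6: place d9 (11 GB), 21 GB left
drive 6: place d10 (13 GB), 8 GB left
drive 7: place d11 (22 GB), 10 GB left
drive 7: place d12 (8 GB), 2 GB left
drive 8: place d13 (26 GB), 6 GB left
drive 9: place d14 (24 GB), 8 GB left
Final drives: [14,8,10] [30] [18,9] [31] [31] [11,13] [22,8] [26] [24].

9 drives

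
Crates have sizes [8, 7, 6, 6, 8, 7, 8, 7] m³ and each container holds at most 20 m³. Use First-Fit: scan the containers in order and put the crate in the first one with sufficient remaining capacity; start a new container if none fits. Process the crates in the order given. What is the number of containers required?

4 containers

Put 8 m³ in container 1; 12 m³ remain.
Put 7 m³ in container 1; 5 m³ remain.
Put 6 m³ in container 2; 14 m³ remain.
Put 6 m³ in container 2; 8 m³ remain.
Put 8 m³ in container 2; 0 m³ remain.
Put 7 m³ in container 3; 13 m³ remain.
Put 8 m³ in container 3; 5 m³ remain.
Put 7 m³ in container 4; 13 m³ remain.
Final containers: [8,7] [6,6,8] [7,8] [7].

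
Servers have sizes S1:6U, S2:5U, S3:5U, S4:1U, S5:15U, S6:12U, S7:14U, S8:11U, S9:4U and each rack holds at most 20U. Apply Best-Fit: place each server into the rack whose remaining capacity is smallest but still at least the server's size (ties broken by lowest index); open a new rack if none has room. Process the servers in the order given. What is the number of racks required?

5 racks

S1 (6U) → rack 1 (remaining 14U)
S2 (5U) → rack 1 (remaining 9U)
S3 (5U) → rack 1 (remaining 4U)
S4 (1U) → rack 1 (remaining 3U)
S5 (15U) → rack 2 (remaining 5U)
S6 (12U) → rack 3 (remaining 8U)
S7 (14U) → rack 4 (remaining 6U)
S8 (11U) → rack 5 (remaining 9U)
S9 (4U) → rack 2 (remaining 1U)
Final racks: [6,5,5,1] [15,4] [12] [14] [11].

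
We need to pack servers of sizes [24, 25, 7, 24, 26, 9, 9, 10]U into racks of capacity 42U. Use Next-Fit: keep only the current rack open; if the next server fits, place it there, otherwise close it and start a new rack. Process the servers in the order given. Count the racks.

24U → rack 1 (remaining 18U)
25U → rack 2 (remaining 17U)
7U → rack 2 (remaining 10U)
24U → rack 3 (remaining 18U)
26U → rack 4 (remaining 16U)
9U → rack 4 (remaining 7U)
9U → rack 5 (remaining 33U)
10U → rack 5 (remaining 23U)
Final racks: [24] [25,7] [24] [26,9] [9,10].

5 racks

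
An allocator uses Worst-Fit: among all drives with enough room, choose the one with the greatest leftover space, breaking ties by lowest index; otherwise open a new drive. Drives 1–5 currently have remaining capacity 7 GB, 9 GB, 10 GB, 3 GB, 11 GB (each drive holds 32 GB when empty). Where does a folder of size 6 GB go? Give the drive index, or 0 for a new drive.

Drives with room: drive 1 (7 GB), drive 2 (9 GB), drive 3 (10 GB), drive 5 (11 GB).
Most room is drive 5 with 11 GB free.

5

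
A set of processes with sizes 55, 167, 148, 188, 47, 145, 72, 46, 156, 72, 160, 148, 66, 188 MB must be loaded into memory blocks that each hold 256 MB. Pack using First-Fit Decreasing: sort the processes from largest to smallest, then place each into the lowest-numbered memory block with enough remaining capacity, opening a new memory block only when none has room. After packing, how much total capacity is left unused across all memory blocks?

Sorted descending: 188, 188, 167, 160, 156, 148, 148, 145, 72, 72, 66, 55, 47, 46.
188 MB → memory block 1 (remaining 68 MB)
188 MB → memory block 2 (remaining 68 MB)
167 MB → memory block 3 (remaining 89 MB)
160 MB → memory block 4 (remaining 96 MB)
156 MB → memory block 5 (remaining 100 MB)
148 MB → memory block 6 (remaining 108 MB)
148 MB → memory block 7 (remaining 108 MB)
145 MB → memory block 8 (remaining 111 MB)
72 MB → memory block 3 (remaining 17 MB)
72 MB → memory block 4 (remaining 24 MB)
66 MB → memory block 1 (remaining 2 MB)
55 MB → memory block 2 (remaining 13 MB)
47 MB → memory block 5 (remaining 53 MB)
46 MB → memory block 5 (remaining 7 MB)
8 memory blocks × 256 MB = 2048 MB; used 1658 MB; unused 390 MB.

390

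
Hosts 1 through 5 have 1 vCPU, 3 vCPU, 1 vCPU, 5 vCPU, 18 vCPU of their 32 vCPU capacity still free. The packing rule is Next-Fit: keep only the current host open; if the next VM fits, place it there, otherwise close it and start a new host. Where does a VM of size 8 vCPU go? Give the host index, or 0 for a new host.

5

Next-Fit only looks at host 5, which has 18 vCPU free.
8 vCPU fits there.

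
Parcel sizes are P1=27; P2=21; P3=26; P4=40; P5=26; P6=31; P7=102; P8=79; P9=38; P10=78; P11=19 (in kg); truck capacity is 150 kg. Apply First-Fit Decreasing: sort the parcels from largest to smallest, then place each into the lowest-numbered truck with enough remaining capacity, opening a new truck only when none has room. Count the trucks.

Sorted descending: 102, 79, 78, 40, 38, 31, 27, 26, 26, 21, 19.
102 kg → truck 1 (remaining 48 kg)
79 kg → truck 2 (remaining 71 kg)
78 kg → truck 3 (remaining 72 kg)
40 kg → truck 1 (remaining 8 kg)
38 kg → truck 2 (remaining 33 kg)
31 kg → truck 2 (remaining 2 kg)
27 kg → truck 3 (remaining 45 kg)
26 kg → truck 3 (remaining 19 kg)
26 kg → truck 4 (remaining 124 kg)
21 kg → truck 4 (remaining 103 kg)
19 kg → truck 3 (remaining 0 kg)

4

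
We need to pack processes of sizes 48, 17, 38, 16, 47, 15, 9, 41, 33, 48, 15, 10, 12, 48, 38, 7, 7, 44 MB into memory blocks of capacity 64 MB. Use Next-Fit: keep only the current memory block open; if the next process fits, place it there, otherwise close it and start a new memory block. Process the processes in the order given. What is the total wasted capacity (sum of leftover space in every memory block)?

memory block 1: place 48 MB, 16 MB left
memory block 2: place 17 MB, 47 MB left
memory block 2: place 38 MB, 9 MB left
memory block 3: place 16 MB, 48 MB left
memory block 3: place 47 MB, 1 MB left
memory block 4: place 15 MB, 49 MB left
memory block 4: place 9 MB, 40 MB left
memory block 5: place 41 MB, 23 MB left
memory block 6: place 33 MB, 31 MB left
memory block 7: place 48 MB, 16 MB left
memory block 7: place 15 MB, 1 MB left
memory block 8: place 10 MB, 54 MB left
memory block 8: place 12 MB, 42 MB left
memory block 9: place 48 MB, 16 MB left
memory block 10: place 38 MB, 26 MB left
memory block 10: place 7 MB, 19 MB left
memory block 10: place 7 MB, 12 MB left
memory block 11: place 44 MB, 20 MB left
11 memory blocks × 64 MB = 704 MB; used 493 MB; unused 211 MB.

211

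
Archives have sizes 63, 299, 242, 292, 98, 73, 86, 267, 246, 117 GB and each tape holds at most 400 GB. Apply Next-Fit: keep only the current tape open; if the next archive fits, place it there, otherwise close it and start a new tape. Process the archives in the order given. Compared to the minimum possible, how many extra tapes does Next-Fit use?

Next-Fit: [63,299] [242] [292,98] [73,86] [267] [246,117] → 6 tapes.
Total size 1783 GB; any packing needs at least ⌈1783/400⌉ = 5 tapes.
An optimal packing achieves that bound: [299,98] [292,86] [267,117] [246,73,63] [242] → 5 tapes.
Excess: 6 − 5 = 1.

1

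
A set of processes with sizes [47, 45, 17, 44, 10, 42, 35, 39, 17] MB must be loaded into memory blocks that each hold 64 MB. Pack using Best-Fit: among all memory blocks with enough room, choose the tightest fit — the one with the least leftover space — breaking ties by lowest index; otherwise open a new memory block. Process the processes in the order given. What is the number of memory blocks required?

6

Put 47 MB in memory block 1; 17 MB remain.
Put 45 MB in memory block 2; 19 MB remain.
Put 17 MB in memory block 1; 0 MB remain.
Put 44 MB in memory block 3; 20 MB remain.
Put 10 MB in memory block 2; 9 MB remain.
Put 42 MB in memory block 4; 22 MB remain.
Put 35 MB in memory block 5; 29 MB remain.
Put 39 MB in memory block 6; 25 MB remain.
Put 17 MB in memory block 3; 3 MB remain.
Final memory blocks: [47,17] [45,10] [44,17] [42] [35] [39].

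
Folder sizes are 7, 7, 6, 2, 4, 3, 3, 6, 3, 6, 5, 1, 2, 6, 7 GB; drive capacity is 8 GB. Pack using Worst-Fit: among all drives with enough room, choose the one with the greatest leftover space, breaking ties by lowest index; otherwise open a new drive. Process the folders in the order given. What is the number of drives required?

10 drives

7 GB → drive 1 (remaining 1 GB)
7 GB → drive 2 (remaining 1 GB)
6 GB → drive 3 (remaining 2 GB)
2 GB → drive 3 (remaining 0 GB)
4 GB → drive 4 (remaining 4 GB)
3 GB → drive 4 (remaining 1 GB)
3 GB → drive 5 (remaining 5 GB)
6 GB → drive 6 (remaining 2 GB)
3 GB → drive 5 (remaining 2 GB)
6 GB → drive 7 (remaining 2 GB)
5 GB → drive 8 (remaining 3 GB)
1 GB → drive 8 (remaining 2 GB)
2 GB → drive 5 (remaining 0 GB)
6 GB → drive 9 (remaining 2 GB)
7 GB → drive 10 (remaining 1 GB)
Final drives: [7] [7] [6,2] [4,3] [3,3,2] [6] [6] [5,1] [6] [7].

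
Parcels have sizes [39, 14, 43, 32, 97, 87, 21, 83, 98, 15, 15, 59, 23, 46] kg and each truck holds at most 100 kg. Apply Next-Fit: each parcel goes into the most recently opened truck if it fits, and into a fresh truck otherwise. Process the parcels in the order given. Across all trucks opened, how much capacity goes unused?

228

Put 39 kg in truck 1; 61 kg remain.
Put 14 kg in truck 1; 47 kg remain.
Put 43 kg in truck 1; 4 kg remain.
Put 32 kg in truck 2; 68 kg remain.
Put 97 kg in truck 3; 3 kg remain.
Put 87 kg in truck 4; 13 kg remain.
Put 21 kg in truck 5; 79 kg remain.
Put 83 kg in truck 6; 17 kg remain.
Put 98 kg in truck 7; 2 kg remain.
Put 15 kg in truck 8; 85 kg remain.
Put 15 kg in truck 8; 70 kg remain.
Put 59 kg in truck 8; 11 kg remain.
Put 23 kg in truck 9; 77 kg remain.
Put 46 kg in truck 9; 31 kg remain.
9 trucks × 100 kg = 900 kg; used 672 kg; unused 228 kg.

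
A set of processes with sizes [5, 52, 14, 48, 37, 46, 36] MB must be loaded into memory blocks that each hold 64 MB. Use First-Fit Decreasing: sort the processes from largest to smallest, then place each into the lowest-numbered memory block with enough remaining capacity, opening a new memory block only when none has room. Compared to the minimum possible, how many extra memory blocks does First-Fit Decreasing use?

0

First-Fit Decreasing: [52,5] [48,14] [46] [37] [36] → 5 memory blocks.
5 processes exceed 32 MB (half the capacity), and no two of those can share a memory block, so at least 5 memory blocks are needed.
So 5 is already optimal.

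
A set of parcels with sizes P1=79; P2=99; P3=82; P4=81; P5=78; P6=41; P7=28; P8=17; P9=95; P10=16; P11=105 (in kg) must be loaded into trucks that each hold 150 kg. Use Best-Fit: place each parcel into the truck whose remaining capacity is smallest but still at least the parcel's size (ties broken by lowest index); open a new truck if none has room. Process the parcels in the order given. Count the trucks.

Put P1 (79 kg) in truck 1; 71 kg remain.
Put P2 (99 kg) in truck 2; 51 kg remain.
Put P3 (82 kg) in truck 3; 68 kg remain.
Put P4 (81 kg) in truck 4; 69 kg remain.
Put P5 (78 kg) in truck 5; 72 kg remain.
Put P6 (41 kg) in truck 2; 10 kg remain.
Put P7 (28 kg) in truck 3; 40 kg remain.
Put P8 (17 kg) in truck 3; 23 kg remain.
Put P9 (95 kg) in truck 6; 55 kg remain.
Put P10 (16 kg) in truck 3; 7 kg remain.
Put P11 (105 kg) in truck 7; 45 kg remain.
Final trucks: [79] [99,41] [82,28,17,16] [81] [78] [95] [105].

7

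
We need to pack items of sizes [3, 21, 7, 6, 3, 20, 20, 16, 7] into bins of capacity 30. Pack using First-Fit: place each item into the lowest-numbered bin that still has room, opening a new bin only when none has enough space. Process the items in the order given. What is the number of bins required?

bin 1: place 3, 27 left
bin 1: place 21, 6 left
bin 2: place 7, 23 left
bin 1: place 6, 0 left
bin 2: place 3, 20 left
bin 2: place 20, 0 left
bin 3: place 20, 10 left
bin 4: place 16, 14 left
bin 3: place 7, 3 left

4 bins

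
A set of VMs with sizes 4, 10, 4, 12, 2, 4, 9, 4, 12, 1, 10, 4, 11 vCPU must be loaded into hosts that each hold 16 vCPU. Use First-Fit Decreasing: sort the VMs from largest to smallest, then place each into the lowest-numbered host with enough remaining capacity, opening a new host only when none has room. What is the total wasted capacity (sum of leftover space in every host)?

Sorted descending: 12, 12, 11, 10, 10, 9, 4, 4, 4, 4, 4, 2, 1.
host 1: place 12 vCPU, 4 vCPU left
host 2: place 12 vCPU, 4 vCPU left
host 3: place 11 vCPU, 5 vCPU left
host 4: place 10 vCPU, 6 vCPU left
host 5: place 10 vCPU, 6 vCPU left
host 6: place 9 vCPU, 7 vCPU left
host 1: place 4 vCPU, 0 vCPU left
host 2: place 4 vCPU, 0 vCPU left
host 3: place 4 vCPU, 1 vCPU left
host 4: place 4 vCPU, 2 vCPU left
host 5: place 4 vCPU, 2 vCPU left
host 4: place 2 vCPU, 0 vCPU left
host 3: place 1 vCPU, 0 vCPU left
6 hosts × 16 vCPU = 96 vCPU; used 87 vCPU; unused 9 vCPU.

9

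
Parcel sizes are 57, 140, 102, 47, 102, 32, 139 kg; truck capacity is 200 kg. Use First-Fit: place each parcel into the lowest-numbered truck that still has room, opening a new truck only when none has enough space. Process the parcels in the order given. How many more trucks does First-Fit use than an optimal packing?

First-Fit: [57,140] [102,47,32] [102] [139] → 4 trucks.
Total size 619 kg; any packing needs at least ⌈619/200⌉ = 4 trucks.
So 4 is already optimal.

0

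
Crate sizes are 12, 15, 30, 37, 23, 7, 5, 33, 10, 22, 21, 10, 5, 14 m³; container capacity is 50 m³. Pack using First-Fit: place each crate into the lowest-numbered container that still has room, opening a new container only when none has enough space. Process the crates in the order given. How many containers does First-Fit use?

6

12 m³ → container 1 (remaining 38 m³)
15 m³ → container 1 (remaining 23 m³)
30 m³ → container 2 (remaining 20 m³)
37 m³ → container 3 (remaining 13 m³)
23 m³ → container 1 (remaining 0 m³)
7 m³ → container 2 (remaining 13 m³)
5 m³ → container 2 (remaining 8 m³)
33 m³ → container 4 (remaining 17 m³)
10 m³ → container 3 (remaining 3 m³)
22 m³ → container 5 (remaining 28 m³)
21 m³ → container 5 (remaining 7 m³)
10 m³ → container 4 (remaining 7 m³)
5 m³ → container 2 (remaining 3 m³)
14 m³ → container 6 (remaining 36 m³)
Final containers: [12,15,23] [30,7,5,5] [37,10] [33,10] [22,21] [14].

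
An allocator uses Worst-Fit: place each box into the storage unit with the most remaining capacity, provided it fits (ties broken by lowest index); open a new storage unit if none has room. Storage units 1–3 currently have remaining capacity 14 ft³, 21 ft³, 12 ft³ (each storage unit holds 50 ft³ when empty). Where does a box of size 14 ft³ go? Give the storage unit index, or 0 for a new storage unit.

2

Storage units with room: storage unit 1 (14 ft³), storage unit 2 (21 ft³).
Most room is storage unit 2 with 21 ft³ free.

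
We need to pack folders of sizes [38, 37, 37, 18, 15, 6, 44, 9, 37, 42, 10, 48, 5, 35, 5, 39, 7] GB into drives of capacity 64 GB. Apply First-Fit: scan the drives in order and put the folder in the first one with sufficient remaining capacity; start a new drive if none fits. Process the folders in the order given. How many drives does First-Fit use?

9

drive 1: place 38 GB, 26 GB left
drive 2: place 37 GB, 27 GB left
drive 3: place 37 GB, 27 GB left
drive 1: place 18 GB, 8 GB left
drive 2: place 15 GB, 12 GB left
drive 1: place 6 GB, 2 GB left
drive 4: place 44 GB, 20 GB left
drive 2: place 9 GB, 3 GB left
drive 5: place 37 GB, 27 GB left
drive 6: place 42 GB, 22 GB left
drive 3: place 10 GB, 17 GB left
drive 7: place 48 GB, 16 GB left
drive 3: place 5 GB, 12 GB left
drive 8: place 35 GB, 29 GB left
drive 3: place 5 GB, 7 GB left
drive 9: place 39 GB, 25 GB left
drive 3: place 7 GB, 0 GB left
Final drives: [38,18,6] [37,15,9] [37,10,5,5,7] [44] [37] [42] [48] [35] [39].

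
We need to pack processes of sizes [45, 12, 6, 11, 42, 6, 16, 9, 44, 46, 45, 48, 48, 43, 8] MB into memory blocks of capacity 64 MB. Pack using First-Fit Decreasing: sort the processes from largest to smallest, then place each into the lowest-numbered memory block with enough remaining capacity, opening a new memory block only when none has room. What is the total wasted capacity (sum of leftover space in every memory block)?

Sorted descending: 48, 48, 46, 45, 45, 44, 43, 42, 16, 12, 11, 9, 8, 6, 6.
Put 48 MB in memory block 1; 16 MB remain.
Put 48 MB in memory block 2; 16 MB remain.
Put 46 MB in memory block 3; 18 MB remain.
Put 45 MB in memory block 4; 19 MB remain.
Put 45 MB in memory block 5; 19 MB remain.
Put 44 MB in memory block 6; 20 MB remain.
Put 43 MB in memory block 7; 21 MB remain.
Put 42 MB in memory block 8; 22 MB remain.
Put 16 MB in memory block 1; 0 MB remain.
Put 12 MB in memory block 2; 4 MB remain.
Put 11 MB in memory block 3; 7 MB remain.
Put 9 MB in memory block 4; 10 MB remain.
Put 8 MB in memory block 4; 2 MB remain.
Put 6 MB in memory block 3; 1 MB remain.
Put 6 MB in memory block 5; 13 MB remain.
8 memory blocks × 64 MB = 512 MB; used 429 MB; unused 83 MB.

83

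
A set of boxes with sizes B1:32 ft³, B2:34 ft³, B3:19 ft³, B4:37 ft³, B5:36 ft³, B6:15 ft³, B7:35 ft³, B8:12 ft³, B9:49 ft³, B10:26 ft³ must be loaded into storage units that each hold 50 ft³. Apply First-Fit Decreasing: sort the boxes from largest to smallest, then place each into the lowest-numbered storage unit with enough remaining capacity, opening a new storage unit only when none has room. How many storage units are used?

7

Sorted descending: 49, 37, 36, 35, 34, 32, 26, 19, 15, 12.
Put 49 ft³ in storage unit 1; 1 ft³ remain.
Put 37 ft³ in storage unit 2; 13 ft³ remain.
Put 36 ft³ in storage unit 3; 14 ft³ remain.
Put 35 ft³ in storage unit 4; 15 ft³ remain.
Put 34 ft³ in storage unit 5; 16 ft³ remain.
Put 32 ft³ in storage unit 6; 18 ft³ remain.
Put 26 ft³ in storage unit 7; 24 ft³ remain.
Put 19 ft³ in storage unit 7; 5 ft³ remain.
Put 15 ft³ in storage unit 4; 0 ft³ remain.
Put 12 ft³ in storage unit 2; 1 ft³ remain.
Final storage units: [49] [37,12] [36] [35,15] [34] [32] [26,19].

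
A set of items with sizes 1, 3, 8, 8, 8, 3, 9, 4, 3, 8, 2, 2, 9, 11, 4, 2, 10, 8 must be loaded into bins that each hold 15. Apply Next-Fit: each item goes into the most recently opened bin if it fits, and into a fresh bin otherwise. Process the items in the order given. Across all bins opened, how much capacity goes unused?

1 → bin 1 (remaining 14)
3 → bin 1 (remaining 11)
8 → bin 1 (remaining 3)
8 → bin 2 (remaining 7)
8 → bin 3 (remaining 7)
3 → bin 3 (remaining 4)
9 → bin 4 (remaining 6)
4 → bin 4 (remaining 2)
3 → bin 5 (remaining 12)
8 → bin 5 (remaining 4)
2 → bin 5 (remaining 2)
2 → bin 5 (remaining 0)
9 → bin 6 (remaining 6)
11 → bin 7 (remaining 4)
4 → bin 7 (remaining 0)
2 → bin 8 (remaining 13)
10 → bin 8 (remaining 3)
8 → bin 9 (remaining 7)
9 bins × 15 = 135; used 103; unused 32.

32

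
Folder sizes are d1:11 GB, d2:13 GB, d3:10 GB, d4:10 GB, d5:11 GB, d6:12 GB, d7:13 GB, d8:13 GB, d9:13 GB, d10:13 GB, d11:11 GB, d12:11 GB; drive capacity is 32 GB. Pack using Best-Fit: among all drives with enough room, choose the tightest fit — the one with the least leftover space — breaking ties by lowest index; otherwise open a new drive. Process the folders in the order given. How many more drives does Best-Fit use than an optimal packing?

1

Best-Fit: [11,13] [10,10,11] [12,13] [13,13] [13,11] [11] → 6 drives.
Total size 141 GB; any packing needs at least ⌈141/32⌉ = 5 drives.
An optimal packing achieves that bound: [13,13] [13,13] [13,12] [11,11,10] [11,11,10] → 5 drives.
Excess: 6 − 5 = 1.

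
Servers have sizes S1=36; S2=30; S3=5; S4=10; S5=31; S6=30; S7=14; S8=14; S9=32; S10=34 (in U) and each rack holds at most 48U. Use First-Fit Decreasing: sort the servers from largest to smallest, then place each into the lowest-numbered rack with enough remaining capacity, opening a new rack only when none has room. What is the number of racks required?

6 racks

Sorted descending: 36, 34, 32, 31, 30, 30, 14, 14, 10, 5.
36U → rack 1 (remaining 12U)
34U → rack 2 (remaining 14U)
32U → rack 3 (remaining 16U)
31U → rack 4 (remaining 17U)
30U → rack 5 (remaining 18U)
30U → rack 6 (remaining 18U)
14U → rack 2 (remaining 0U)
14U → rack 3 (remaining 2U)
10U → rack 1 (remaining 2U)
5U → rack 4 (remaining 12U)
Final racks: [36,10] [34,14] [32,14] [31,5] [30] [30].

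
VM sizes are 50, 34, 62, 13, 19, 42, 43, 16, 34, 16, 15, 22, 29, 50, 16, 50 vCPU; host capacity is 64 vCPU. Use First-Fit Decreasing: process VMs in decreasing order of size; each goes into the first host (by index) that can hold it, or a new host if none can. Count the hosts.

9

Sorted descending: 62, 50, 50, 50, 43, 42, 34, 34, 29, 22, 19, 16, 16, 16, 15, 13.
host 1: place 62 vCPU, 2 vCPU left
host 2: place 50 vCPU, 14 vCPU left
host 3: place 50 vCPU, 14 vCPU left
host 4: place 50 vCPU, 14 vCPU left
host 5: place 43 vCPU, 21 vCPU left
host 6: place 42 vCPU, 22 vCPU left
host 7: place 34 vCPU, 30 vCPU left
host 8: place 34 vCPU, 30 vCPU left
host 7: place 29 vCPU, 1 vCPU left
host 6: place 22 vCPU, 0 vCPU left
host 5: place 19 vCPU, 2 vCPU left
host 8: place 16 vCPU, 14 vCPU left
host 9: place 16 vCPU, 48 vCPU left
host 9: place 16 vCPU, 32 vCPU left
host 9: place 15 vCPU, 17 vCPU left
host 2: place 13 vCPU, 1 vCPU left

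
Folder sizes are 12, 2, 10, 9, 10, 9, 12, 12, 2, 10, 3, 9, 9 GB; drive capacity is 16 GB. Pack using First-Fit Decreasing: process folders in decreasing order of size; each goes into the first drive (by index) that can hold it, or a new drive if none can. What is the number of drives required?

10

Sorted descending: 12, 12, 12, 10, 10, 10, 9, 9, 9, 9, 3, 2, 2.
Put 12 GB in drive 1; 4 GB remain.
Put 12 GB in drive 2; 4 GB remain.
Put 12 GB in drive 3; 4 GB remain.
Put 10 GB in drive 4; 6 GB remain.
Put 10 GB in drive 5; 6 GB remain.
Put 10 GB in drive 6; 6 GB remain.
Put 9 GB in drive 7; 7 GB remain.
Put 9 GB in drive 8; 7 GB remain.
Put 9 GB in drive 9; 7 GB remain.
Put 9 GB in drive 10; 7 GB remain.
Put 3 GB in drive 1; 1 GB remain.
Put 2 GB in drive 2; 2 GB remain.
Put 2 GB in drive 2; 0 GB remain.
Final drives: [12,3] [12,2,2] [12] [10] [10] [10] [9] [9] [9] [9].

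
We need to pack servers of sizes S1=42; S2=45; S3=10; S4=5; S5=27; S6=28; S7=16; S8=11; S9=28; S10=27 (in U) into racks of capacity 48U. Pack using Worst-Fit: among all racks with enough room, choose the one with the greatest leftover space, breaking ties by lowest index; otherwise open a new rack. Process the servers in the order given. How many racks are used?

6

S1 (42U) → rack 1 (remaining 6U)
S2 (45U) → rack 2 (remaining 3U)
S3 (10U) → rack 3 (remaining 38U)
S4 (5U) → rack 3 (remaining 33U)
S5 (27U) → rack 3 (remaining 6U)
S6 (28U) → rack 4 (remaining 20U)
S7 (16U) → rack 4 (remaining 4U)
S8 (11U) → rack 5 (remaining 37U)
S9 (28U) → rack 5 (remaining 9U)
S10 (27U) → rack 6 (remaining 21U)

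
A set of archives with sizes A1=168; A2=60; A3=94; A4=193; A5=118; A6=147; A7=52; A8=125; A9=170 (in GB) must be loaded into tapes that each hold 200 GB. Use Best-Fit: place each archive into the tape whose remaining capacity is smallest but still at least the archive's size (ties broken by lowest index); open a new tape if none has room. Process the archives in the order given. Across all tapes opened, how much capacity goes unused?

273

Put A1 (168 GB) in tape 1; 32 GB remain.
Put A2 (60 GB) in tape 2; 140 GB remain.
Put A3 (94 GB) in tape 2; 46 GB remain.
Put A4 (193 GB) in tape 3; 7 GB remain.
Put A5 (118 GB) in tape 4; 82 GB remain.
Put A6 (147 GB) in tape 5; 53 GB remain.
Put A7 (52 GB) in tape 5; 1 GB remain.
Put A8 (125 GB) in tape 6; 75 GB remain.
Put A9 (170 GB) in tape 7; 30 GB remain.
7 tapes × 200 GB = 1400 GB; used 1127 GB; unused 273 GB.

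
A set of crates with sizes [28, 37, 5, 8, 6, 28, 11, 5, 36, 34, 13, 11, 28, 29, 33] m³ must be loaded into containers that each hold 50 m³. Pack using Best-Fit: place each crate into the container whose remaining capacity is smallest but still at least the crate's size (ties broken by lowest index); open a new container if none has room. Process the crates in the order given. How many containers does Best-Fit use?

8

28 m³ → container 1 (remaining 22 m³)
37 m³ → container 2 (remaining 13 m³)
5 m³ → container 2 (remaining 8 m³)
8 m³ → container 2 (remaining 0 m³)
6 m³ → container 1 (remaining 16 m³)
28 m³ → container 3 (remaining 22 m³)
11 m³ → container 1 (remaining 5 m³)
5 m³ → container 1 (remaining 0 m³)
36 m³ → container 4 (remaining 14 m³)
34 m³ → container 5 (remaining 16 m³)
13 m³ → container 4 (remaining 1 m³)
11 m³ → container 5 (remaining 5 m³)
28 m³ → container 6 (remaining 22 m³)
29 m³ → container 7 (remaining 21 m³)
33 m³ → container 8 (remaining 17 m³)
Final containers: [28,6,11,5] [37,5,8] [28] [36,13] [34,11] [28] [29] [33].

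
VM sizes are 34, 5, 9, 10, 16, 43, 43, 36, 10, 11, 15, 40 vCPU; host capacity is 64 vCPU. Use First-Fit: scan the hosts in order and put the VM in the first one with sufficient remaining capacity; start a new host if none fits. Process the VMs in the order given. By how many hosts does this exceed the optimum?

0

First-Fit: [34,5,9,10] [16,43] [43,10,11] [36,15] [40] → 5 hosts.
Total size 272 vCPU; any packing needs at least ⌈272/64⌉ = 5 hosts.
So 5 is already optimal.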